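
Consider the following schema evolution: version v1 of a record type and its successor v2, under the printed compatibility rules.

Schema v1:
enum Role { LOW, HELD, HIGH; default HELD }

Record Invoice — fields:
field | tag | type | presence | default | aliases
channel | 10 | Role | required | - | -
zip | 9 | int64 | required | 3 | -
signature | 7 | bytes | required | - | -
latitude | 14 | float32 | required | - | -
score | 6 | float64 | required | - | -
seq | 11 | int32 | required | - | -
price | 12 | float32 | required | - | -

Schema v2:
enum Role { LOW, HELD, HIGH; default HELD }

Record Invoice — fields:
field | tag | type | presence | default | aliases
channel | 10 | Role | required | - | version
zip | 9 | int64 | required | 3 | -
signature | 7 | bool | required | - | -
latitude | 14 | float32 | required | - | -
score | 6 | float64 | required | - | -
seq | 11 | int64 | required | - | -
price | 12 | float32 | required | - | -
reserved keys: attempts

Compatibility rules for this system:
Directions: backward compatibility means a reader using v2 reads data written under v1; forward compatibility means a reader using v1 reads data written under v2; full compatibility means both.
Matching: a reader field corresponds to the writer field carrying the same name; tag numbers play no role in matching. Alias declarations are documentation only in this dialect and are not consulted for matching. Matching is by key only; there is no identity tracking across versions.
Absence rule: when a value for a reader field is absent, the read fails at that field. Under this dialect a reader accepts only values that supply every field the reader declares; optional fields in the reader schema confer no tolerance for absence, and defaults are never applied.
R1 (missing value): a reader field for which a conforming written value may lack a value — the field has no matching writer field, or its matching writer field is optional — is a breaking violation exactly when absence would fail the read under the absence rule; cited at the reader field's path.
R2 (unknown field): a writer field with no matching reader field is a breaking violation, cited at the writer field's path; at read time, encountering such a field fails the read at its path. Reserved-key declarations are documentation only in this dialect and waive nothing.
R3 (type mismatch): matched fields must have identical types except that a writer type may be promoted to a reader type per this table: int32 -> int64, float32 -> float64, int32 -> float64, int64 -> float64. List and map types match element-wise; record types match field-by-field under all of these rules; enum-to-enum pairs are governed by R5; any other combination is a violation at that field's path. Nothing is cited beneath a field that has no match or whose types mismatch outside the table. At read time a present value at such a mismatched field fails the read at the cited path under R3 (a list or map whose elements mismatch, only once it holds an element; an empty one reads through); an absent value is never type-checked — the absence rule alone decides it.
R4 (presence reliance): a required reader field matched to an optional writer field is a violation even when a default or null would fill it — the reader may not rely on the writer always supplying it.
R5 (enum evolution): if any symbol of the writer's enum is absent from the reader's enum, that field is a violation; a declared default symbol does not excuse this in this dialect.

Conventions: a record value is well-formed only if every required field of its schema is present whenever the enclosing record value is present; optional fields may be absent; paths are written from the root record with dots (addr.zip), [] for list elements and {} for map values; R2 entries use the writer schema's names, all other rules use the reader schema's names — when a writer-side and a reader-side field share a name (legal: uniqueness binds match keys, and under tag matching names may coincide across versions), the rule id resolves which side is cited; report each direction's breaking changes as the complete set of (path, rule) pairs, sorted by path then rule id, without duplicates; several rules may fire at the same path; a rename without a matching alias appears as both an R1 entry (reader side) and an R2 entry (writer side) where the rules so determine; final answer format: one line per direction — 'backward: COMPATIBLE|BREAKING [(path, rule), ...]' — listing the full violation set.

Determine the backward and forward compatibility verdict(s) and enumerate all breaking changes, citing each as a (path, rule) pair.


backward: BREAKING [(signature, R3)]; forward: BREAKING [(seq, R3), (signature, R3)]

each type pair in Invoice: writer, then reader
checking backward for Invoice: reader v2 against writer v1:
  channel: paired with writer channel (Role -> Role; writer required)
  zip: paired with writer zip (int64 -> int64; writer required)
  signature: paired with writer signature (bytes -> bool; writer required)
  latitude: paired with writer latitude (float32 -> float32; writer required)
  score: paired with writer score (float64 -> float64; writer required)
  seq: paired with writer seq (int32 -> int64; writer required)
  price: paired with writer price (float32 -> float32; writer required)
  R3 fires at signature
  => backward verdict for Invoice: BREAKING, 1 violation(s)
checking forward for Invoice: reader v1 against writer v2:
  channel: paired with writer channel (Role -> Role; writer required)
  zip: paired with writer zip (int64 -> int64; writer required)
  signature: paired with writer signature (bool -> bytes; writer required)
  latitude: paired with writer latitude (float32 -> float32; writer required)
  score: paired with writer score (float64 -> float64; writer required)
  seq: paired with writer seq (int64 -> int32; writer required)
  price: paired with writer price (float32 -> float32; writer required)
  R3 fires at seq
  R3 fires at signature
  => forward verdict for Invoice: BREAKING, 2 violation(s)


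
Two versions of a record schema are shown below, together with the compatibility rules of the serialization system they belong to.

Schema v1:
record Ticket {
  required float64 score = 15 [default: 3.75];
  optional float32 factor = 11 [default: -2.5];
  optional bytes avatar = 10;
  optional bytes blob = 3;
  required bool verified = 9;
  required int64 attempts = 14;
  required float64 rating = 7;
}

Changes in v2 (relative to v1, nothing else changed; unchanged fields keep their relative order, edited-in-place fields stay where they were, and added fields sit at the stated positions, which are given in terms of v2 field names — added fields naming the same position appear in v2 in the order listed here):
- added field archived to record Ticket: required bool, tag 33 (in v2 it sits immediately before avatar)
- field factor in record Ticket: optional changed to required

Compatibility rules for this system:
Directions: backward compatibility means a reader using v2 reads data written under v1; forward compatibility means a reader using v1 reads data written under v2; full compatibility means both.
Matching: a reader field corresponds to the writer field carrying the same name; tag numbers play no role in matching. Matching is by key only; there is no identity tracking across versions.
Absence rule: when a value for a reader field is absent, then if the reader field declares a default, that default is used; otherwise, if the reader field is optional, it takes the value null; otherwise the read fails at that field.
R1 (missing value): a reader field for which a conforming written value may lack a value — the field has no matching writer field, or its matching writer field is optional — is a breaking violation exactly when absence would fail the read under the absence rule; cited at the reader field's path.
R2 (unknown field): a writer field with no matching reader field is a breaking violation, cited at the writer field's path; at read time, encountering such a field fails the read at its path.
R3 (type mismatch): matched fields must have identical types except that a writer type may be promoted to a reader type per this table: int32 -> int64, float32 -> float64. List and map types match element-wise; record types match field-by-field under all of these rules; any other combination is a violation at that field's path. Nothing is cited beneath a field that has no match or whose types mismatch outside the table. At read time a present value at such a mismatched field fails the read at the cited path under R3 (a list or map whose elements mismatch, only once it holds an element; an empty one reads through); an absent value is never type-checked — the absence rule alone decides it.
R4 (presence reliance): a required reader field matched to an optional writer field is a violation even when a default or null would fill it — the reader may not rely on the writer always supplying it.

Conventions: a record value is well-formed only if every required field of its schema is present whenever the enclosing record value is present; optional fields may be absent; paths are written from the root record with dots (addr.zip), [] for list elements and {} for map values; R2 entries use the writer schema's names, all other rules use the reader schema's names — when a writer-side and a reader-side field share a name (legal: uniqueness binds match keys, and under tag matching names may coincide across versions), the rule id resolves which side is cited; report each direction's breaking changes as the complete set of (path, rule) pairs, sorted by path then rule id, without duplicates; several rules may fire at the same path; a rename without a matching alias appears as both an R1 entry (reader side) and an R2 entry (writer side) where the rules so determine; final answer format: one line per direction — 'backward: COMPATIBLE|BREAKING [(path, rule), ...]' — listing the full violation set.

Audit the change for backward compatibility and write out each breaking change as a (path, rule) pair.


the writer's type comes first in each Ticket pair
backward for Ticket (reader v2, writer v1):
  score: float64 -> float64, writer required; from score
  factor: float32 -> float32, writer optional; from factor
  archived has no writer counterpart
  avatar: bytes -> bytes, writer optional; from avatar
  blob: bytes -> bytes, writer optional; from blob
  verified: bool -> bool, writer required; from verified
  attempts: int64 -> int64, writer required; from attempts
  rating: float64 -> float64, writer required; from rating
  violation R1 at archived
  violation R4 at factor
  => backward verdict for Ticket: BREAKING, 2 violation(s)

backward: BREAKING [(archived, R1), (factor, R4)]


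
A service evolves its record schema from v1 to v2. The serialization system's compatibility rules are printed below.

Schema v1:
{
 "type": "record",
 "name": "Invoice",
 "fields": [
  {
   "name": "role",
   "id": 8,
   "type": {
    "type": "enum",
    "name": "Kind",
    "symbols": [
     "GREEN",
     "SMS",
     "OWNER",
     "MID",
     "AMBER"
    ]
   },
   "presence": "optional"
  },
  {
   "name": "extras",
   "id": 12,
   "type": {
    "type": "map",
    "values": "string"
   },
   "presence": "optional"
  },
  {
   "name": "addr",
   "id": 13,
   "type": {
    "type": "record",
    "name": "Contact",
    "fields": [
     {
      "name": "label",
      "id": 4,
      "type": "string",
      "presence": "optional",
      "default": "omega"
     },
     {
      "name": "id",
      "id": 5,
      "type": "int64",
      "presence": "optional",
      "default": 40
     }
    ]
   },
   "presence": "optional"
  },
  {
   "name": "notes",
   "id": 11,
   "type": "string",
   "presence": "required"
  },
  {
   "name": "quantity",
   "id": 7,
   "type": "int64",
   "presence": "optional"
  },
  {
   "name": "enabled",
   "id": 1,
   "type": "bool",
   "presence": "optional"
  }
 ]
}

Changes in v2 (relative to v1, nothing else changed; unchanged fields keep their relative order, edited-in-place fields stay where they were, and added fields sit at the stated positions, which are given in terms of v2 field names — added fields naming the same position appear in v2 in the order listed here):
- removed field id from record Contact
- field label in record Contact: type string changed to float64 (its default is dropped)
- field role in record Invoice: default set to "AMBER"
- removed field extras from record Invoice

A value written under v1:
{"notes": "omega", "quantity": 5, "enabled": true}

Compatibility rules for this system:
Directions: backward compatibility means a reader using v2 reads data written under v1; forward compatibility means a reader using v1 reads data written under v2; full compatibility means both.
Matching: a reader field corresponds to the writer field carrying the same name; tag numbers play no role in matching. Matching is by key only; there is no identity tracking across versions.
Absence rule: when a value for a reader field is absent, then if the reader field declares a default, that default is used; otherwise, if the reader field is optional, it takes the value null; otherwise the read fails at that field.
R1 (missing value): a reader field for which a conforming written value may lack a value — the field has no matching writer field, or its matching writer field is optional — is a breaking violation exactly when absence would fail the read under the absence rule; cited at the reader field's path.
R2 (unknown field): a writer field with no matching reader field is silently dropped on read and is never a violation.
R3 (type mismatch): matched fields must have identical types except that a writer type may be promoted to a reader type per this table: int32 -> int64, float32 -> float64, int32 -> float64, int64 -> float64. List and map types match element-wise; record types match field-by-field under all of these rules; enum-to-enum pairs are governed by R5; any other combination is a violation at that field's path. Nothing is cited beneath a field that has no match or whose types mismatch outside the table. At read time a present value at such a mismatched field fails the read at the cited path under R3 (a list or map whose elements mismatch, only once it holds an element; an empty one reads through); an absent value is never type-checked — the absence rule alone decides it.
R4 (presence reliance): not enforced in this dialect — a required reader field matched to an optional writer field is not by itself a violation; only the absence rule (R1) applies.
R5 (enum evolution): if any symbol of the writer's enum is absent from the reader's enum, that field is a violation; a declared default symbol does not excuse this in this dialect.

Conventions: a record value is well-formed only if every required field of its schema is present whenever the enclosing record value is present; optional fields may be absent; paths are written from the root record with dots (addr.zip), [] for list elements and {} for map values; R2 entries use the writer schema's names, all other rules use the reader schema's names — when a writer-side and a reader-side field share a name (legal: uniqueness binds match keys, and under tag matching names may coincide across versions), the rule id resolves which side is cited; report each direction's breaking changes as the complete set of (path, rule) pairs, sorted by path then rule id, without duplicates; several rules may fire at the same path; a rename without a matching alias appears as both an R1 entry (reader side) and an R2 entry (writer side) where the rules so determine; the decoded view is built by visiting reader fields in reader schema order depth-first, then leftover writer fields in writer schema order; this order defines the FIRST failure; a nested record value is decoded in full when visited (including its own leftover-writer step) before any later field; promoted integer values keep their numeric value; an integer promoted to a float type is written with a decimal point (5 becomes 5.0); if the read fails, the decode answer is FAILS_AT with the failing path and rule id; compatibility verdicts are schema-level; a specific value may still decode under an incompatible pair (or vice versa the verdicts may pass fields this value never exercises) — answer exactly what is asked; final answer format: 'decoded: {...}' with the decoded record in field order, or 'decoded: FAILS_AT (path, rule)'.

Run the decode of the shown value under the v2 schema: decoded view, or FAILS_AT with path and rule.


decoded: {"role": "AMBER", "addr": null, "notes": "omega", "quantity": 5, "enabled": true}

in Invoice below, arrows point writer -> reader
decoding the Invoice value with the v2 reader:
  role := "AMBER" (missing; default applied)
  addr := null (missing; optional => null)
  notes := "omega"
  quantity := 5
  enabled := true
  => decoded: {"role": "AMBER", "addr": null, "notes": "omega", "quantity": 5, "enabled": true}
checking off the Invoice differences that do not matter here:
  removed field id from record Contact -> no rule fires on it and the decoded Invoice view is identical with or without it
  field label in record Contact: type string changed to float64 (its default is dropped) -> a verdict-level change on Invoice — the shown value reads the same


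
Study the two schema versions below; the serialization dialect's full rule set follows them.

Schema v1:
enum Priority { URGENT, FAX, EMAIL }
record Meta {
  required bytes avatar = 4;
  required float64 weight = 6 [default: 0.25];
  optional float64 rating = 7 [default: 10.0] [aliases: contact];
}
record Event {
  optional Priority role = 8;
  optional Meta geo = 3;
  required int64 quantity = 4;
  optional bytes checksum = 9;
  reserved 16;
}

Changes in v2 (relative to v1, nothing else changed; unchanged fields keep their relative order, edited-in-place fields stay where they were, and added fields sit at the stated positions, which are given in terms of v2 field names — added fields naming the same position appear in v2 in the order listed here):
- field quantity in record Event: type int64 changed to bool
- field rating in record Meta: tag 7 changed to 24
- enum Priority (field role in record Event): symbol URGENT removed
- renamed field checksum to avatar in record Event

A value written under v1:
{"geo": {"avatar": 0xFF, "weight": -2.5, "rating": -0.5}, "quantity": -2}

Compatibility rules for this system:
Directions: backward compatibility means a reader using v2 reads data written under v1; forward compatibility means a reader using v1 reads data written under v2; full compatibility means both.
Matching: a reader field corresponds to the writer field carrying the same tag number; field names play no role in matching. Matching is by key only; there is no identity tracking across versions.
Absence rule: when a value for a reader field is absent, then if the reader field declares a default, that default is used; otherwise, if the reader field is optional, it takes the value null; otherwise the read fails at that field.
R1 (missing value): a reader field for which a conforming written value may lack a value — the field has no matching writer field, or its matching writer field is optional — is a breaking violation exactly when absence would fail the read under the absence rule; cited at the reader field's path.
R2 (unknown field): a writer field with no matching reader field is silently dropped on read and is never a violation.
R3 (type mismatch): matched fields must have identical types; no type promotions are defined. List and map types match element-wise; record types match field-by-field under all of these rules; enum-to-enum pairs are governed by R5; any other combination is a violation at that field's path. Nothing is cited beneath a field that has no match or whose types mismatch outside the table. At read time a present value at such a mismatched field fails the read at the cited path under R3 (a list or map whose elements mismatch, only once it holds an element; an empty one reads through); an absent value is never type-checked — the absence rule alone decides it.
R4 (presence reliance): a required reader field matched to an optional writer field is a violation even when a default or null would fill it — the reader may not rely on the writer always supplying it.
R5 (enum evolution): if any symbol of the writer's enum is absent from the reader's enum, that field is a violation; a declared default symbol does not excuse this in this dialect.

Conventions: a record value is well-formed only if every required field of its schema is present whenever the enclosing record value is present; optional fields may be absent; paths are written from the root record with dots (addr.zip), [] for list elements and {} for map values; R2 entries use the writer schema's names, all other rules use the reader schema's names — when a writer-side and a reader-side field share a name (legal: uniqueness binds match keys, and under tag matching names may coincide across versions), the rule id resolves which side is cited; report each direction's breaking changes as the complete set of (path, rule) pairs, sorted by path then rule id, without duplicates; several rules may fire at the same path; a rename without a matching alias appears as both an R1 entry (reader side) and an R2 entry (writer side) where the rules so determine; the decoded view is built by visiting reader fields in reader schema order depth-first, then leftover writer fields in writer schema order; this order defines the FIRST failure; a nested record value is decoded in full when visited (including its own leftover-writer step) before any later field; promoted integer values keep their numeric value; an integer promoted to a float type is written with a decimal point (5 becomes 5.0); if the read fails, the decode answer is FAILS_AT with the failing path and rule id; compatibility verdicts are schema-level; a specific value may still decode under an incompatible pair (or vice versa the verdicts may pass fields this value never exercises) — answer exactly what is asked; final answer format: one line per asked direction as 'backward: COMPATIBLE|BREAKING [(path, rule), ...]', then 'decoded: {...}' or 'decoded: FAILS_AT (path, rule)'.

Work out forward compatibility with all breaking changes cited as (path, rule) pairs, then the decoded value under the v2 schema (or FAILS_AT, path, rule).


forward: BREAKING [(quantity, R3)]; decoded: FAILS_AT (quantity, R3)

arrows below run writer -> reader for Event
checking forward for Event: reader v1 against writer v2:
  role: Priority -> Priority, writer optional; from role
  geo: Meta -> Meta, writer optional; from geo
  quantity: bool -> int64, writer required; from quantity
  checksum: bytes -> bytes, writer optional; from avatar
  geo.avatar: bytes -> bytes, writer required; from geo.avatar
  geo.weight: float64 -> float64, writer required; from geo.weight
  geo.rating has no writer counterpart
  leftover writer field: geo.rating
  R3 fires at quantity
  => forward verdict for Event: BREAKING, 1 violation(s)
decoding the Event value with the v2 reader:
  role := null (absent, optional -> null)
  geo.avatar := 0xFF
  geo.weight := -2.5
  geo.rating := 10.0 (absent -> default)
  writer geo.rating: unknown -> dropped
  read fails at quantity under R3
  => FAILS_AT (quantity, R3)
diffs on Event not affecting the asked answer:
  field rating in record Meta: tag 7 changed to 24 -> fires no rule on Event, leaving the asked answer as it is
  enum Priority (field role in record Event): symbol URGENT removed -> affects backward compatibility only, which is not asked
  renamed field checksum to avatar in record Event -> fires no rule on Event, leaving the asked answer as it is


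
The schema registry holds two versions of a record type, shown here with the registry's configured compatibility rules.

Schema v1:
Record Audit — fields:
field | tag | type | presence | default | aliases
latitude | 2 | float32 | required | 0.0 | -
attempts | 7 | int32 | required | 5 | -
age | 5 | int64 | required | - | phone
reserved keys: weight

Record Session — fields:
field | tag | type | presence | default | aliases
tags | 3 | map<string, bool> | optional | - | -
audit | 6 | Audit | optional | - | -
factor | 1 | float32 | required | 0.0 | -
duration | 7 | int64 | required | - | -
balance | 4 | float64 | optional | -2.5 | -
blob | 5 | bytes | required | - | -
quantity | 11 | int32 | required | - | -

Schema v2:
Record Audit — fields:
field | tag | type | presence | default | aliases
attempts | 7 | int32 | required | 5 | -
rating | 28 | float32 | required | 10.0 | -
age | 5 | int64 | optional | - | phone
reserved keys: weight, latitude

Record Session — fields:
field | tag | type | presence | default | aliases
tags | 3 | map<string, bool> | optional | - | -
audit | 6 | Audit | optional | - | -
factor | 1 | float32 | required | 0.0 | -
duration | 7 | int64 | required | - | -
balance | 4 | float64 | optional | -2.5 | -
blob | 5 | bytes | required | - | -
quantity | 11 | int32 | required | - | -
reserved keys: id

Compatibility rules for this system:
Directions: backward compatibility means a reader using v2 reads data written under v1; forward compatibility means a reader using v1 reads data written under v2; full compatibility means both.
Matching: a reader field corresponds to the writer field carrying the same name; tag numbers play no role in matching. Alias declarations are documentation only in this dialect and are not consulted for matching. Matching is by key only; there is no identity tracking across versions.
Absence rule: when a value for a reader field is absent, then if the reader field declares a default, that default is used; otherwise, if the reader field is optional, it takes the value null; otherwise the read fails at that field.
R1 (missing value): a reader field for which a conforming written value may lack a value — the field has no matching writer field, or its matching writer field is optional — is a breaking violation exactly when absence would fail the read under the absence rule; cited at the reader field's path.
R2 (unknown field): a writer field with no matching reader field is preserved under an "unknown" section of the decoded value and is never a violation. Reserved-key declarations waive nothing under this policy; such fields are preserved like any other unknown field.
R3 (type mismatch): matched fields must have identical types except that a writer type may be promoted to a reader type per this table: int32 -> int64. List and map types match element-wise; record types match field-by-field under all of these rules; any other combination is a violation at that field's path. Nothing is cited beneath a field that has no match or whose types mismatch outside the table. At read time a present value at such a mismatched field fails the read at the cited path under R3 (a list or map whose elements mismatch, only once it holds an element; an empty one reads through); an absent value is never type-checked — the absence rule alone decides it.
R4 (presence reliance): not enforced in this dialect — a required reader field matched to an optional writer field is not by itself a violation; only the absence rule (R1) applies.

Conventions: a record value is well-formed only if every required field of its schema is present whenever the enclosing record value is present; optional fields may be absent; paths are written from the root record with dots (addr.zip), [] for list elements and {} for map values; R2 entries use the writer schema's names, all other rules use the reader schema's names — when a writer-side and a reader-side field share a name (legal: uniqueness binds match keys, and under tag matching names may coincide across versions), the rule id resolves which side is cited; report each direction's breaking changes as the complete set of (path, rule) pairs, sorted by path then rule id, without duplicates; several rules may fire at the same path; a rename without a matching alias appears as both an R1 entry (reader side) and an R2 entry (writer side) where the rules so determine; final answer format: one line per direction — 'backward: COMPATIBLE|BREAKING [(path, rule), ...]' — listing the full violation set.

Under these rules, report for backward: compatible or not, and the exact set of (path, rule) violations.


backward: COMPATIBLE []

in Session below, arrows point writer -> reader
backward for Session (reader v2, writer v1):
  tags <- tags (map<string, bool> -> map<string, bool>, writer optional)
  audit <- audit (Audit -> Audit, writer optional)
  factor <- factor (float32 -> float32, writer required)
  duration <- duration (int64 -> int64, writer required)
  balance <- balance (float64 -> float64, writer optional)
  blob <- blob (bytes -> bytes, writer required)
  quantity <- quantity (int32 -> int32, writer required)
  audit.attempts <- audit.attempts (int32 -> int32, writer required)
  audit.rating has no writer counterpart
  audit.age <- audit.age (int64 -> int64, writer required)
  writer field audit.latitude has no reader counterpart
  => backward: COMPATIBLE
diffs on Session not affecting the asked answer:
  removed field latitude from record Audit (its key "latitude" joins the reserved list) -> no rule fires on it in Session's dialect; the asked verdict holds
  added field rating to record Audit: required float32, tag 28, default 10.0 (in v2 it sits immediately before age) -> no rule fires on it in Session's dialect; the asked verdict holds
  field age in record Audit: required changed to optional -> fires only in the forward direction of Session, which is not asked here


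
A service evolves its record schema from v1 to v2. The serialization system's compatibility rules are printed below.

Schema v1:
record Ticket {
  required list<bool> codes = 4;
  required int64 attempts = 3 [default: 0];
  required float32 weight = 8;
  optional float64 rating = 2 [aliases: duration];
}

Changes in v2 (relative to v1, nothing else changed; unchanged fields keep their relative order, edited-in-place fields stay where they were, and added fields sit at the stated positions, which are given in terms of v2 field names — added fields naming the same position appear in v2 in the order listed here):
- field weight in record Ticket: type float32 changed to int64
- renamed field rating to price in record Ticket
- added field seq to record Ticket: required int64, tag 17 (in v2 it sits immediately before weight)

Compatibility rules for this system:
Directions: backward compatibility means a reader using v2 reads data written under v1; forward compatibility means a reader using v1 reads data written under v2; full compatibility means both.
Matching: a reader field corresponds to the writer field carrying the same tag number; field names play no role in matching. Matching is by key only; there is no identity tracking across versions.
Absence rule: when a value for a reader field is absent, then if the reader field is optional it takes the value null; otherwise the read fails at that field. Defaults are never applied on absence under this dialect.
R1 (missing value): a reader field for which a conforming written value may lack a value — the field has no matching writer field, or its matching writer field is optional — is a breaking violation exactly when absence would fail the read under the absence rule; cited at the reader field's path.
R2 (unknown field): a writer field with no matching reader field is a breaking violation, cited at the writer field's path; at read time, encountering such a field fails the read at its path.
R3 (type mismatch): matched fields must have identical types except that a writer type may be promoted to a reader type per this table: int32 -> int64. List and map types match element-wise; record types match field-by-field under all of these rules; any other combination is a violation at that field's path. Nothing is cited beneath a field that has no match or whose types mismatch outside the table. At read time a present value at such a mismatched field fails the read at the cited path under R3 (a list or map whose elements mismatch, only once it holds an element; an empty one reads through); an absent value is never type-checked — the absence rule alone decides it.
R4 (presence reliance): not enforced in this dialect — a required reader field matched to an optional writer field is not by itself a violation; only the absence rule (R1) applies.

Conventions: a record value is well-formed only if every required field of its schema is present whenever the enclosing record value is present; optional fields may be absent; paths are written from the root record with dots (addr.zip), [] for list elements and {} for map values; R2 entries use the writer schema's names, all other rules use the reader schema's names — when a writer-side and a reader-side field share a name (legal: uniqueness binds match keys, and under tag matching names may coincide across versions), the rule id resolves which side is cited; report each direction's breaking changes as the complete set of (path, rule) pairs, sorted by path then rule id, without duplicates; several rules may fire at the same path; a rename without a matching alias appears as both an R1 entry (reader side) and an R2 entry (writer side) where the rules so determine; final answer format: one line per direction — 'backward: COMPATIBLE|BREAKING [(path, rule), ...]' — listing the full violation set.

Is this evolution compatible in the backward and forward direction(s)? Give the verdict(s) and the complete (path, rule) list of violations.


each type pair in Ticket: writer, then reader
backward for Ticket (reader v2, writer v1):
  list<bool> -> list<bool>, writer required: codes aligns to codes
  int64 -> int64, writer required: attempts aligns to attempts
  seq: no writer-side match
  float32 -> int64, writer required: weight aligns to weight
  float64 -> float64, writer optional: price aligns to rating
  R1 fires at seq
  R3 fires at weight
  => backward verdict for Ticket: BREAKING, 2 violation(s)
forward for Ticket (reader v1, writer v2):
  list<bool> -> list<bool>, writer required: codes aligns to codes
  int64 -> int64, writer required: attempts aligns to attempts
  int64 -> float32, writer required: weight aligns to weight
  float64 -> float64, writer optional: rating aligns to price
  writer field seq has no reader counterpart
  R2 fires at seq
  R3 fires at weight
  => forward verdict for Ticket: BREAKING, 2 violation(s)

backward: BREAKING [(seq, R1), (weight, R3)]; forward: BREAKING [(seq, R2), (weight, R3)]


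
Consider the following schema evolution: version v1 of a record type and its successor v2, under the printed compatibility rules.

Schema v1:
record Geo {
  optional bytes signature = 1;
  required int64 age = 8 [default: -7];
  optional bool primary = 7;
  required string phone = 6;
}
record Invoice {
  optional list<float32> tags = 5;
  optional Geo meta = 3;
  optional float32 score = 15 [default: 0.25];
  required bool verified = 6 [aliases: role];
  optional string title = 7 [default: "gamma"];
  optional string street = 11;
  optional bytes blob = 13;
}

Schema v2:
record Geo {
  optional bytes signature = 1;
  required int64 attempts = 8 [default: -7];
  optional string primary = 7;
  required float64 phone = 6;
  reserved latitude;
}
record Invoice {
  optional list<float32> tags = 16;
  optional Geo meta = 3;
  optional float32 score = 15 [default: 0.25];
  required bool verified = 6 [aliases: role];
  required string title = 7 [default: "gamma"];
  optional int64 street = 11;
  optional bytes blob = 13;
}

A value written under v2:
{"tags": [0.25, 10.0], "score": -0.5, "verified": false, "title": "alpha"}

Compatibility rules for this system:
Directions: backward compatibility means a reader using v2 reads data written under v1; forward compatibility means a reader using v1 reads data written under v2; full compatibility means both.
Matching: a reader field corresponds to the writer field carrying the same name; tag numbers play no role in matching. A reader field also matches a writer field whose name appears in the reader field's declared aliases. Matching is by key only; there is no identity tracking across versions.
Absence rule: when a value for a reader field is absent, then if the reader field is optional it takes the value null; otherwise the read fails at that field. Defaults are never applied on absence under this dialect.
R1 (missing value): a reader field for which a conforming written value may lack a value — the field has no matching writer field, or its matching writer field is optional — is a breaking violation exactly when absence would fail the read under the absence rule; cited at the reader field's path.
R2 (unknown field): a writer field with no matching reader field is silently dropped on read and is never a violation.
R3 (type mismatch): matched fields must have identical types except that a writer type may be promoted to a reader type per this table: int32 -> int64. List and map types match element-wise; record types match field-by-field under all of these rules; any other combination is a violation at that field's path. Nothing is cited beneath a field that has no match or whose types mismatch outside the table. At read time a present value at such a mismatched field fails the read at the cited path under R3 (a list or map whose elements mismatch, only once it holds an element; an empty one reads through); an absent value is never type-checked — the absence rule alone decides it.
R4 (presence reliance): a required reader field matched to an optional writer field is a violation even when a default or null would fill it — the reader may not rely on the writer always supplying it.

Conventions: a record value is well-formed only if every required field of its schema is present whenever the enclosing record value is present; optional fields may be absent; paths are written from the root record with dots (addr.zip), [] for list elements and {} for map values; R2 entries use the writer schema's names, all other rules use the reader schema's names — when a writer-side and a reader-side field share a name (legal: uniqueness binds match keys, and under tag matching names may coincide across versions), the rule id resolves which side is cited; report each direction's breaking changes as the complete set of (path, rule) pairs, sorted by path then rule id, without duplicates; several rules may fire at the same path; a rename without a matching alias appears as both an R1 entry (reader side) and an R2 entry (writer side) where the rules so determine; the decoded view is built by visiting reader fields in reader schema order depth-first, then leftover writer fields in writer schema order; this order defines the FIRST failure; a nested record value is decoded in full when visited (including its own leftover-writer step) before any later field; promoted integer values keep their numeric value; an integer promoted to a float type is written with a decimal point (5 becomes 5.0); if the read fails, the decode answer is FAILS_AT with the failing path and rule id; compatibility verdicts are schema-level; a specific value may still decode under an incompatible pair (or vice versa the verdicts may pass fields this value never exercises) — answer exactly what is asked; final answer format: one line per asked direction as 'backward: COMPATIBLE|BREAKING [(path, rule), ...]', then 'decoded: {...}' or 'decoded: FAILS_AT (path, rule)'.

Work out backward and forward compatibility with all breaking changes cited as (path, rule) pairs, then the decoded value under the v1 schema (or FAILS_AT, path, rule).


in Invoice below, arrows point writer -> reader
backward pass over Invoice, reader schema v2, writer schema v1:
  tags: paired with writer tags (list<float32> -> list<float32>; writer optional)
  meta: paired with writer meta (Geo -> Geo; writer optional)
  score: paired with writer score (float32 -> float32; writer optional)
  verified: paired with writer verified (bool -> bool; writer required)
  title: paired with writer title (string -> string; writer optional)
  street: paired with writer street (string -> int64; writer optional)
  blob: paired with writer blob (bytes -> bytes; writer optional)
  meta.signature: paired with writer meta.signature (bytes -> bytes; writer optional)
  meta.attempts: no writer match
  meta.primary: paired with writer meta.primary (bool -> string; writer optional)
  meta.phone: paired with writer meta.phone (string -> float64; writer required)
  meta.age (writer side), unknown to reader
  R1 fires at meta.attempts
  R3 fires at meta.phone
  R3 fires at meta.primary
  R3 fires at street
  R1 fires at title
  R4 fires at title
  backward on Invoice therefore BREAKING (6)
forward pass over Invoice, reader schema v1, writer schema v2:
  tags: paired with writer tags (list<float32> -> list<float32>; writer optional)
  meta: paired with writer meta (Geo -> Geo; writer optional)
  score: paired with writer score (float32 -> float32; writer optional)
  verified: paired with writer verified (bool -> bool; writer required)
  title: paired with writer title (string -> string; writer required)
  street: paired with writer street (int64 -> string; writer optional)
  blob: paired with writer blob (bytes -> bytes; writer optional)
  meta.signature: paired with writer meta.signature (bytes -> bytes; writer optional)
  meta.age: no writer match
  meta.primary: paired with writer meta.primary (string -> bool; writer optional)
  meta.phone: paired with writer meta.phone (float64 -> string; writer required)
  meta.attempts (writer side), unknown to reader
  R1 fires at meta.age
  R3 fires at meta.phone
  R3 fires at meta.primary
  R3 fires at street
  forward on Invoice therefore BREAKING (4)
decoding the Invoice value with the v1 reader:
  tags := [0.25, 10.0]
  meta := null (missing; optional => null)
  score := -0.5
  verified := false
  title := "alpha"
  street := null (missing; optional => null)
  blob := null (missing; optional => null)
  => decoded: {"tags": [0.25, 10.0], "meta": null, "score": -0.5, "verified": false, "title": "alpha", "street": null, "blob": null}

backward: BREAKING [(meta.attempts, R1), (meta.phone, R3), (meta.primary, R3), (street, R3), (title, R1), (title, R4)]; forward: BREAKING [(meta.age, R1), (meta.phone, R3), (meta.primary, R3), (street, R3)]; decoded: {"tags": [0.25, 10.0], "meta": null, "score": -0.5, "verified": false, "title": "alpha", "street": null, "blob": null}
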